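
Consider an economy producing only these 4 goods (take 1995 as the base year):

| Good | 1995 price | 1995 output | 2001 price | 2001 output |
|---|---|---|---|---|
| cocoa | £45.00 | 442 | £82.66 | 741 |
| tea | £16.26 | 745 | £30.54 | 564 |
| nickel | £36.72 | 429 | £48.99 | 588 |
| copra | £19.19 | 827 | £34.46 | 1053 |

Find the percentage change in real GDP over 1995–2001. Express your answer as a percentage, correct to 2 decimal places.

32.51%

Real GDP 1995 = Nominal GDP 1995 = 45.00·442 + 16.26·745 + 36.72·429 + 19.19·827 = 63626.71.
Real GDP 2001 (at 1995 prices) = 45.00·741 + 16.26·564 + 36.72·588 + 19.19·1053 = 84314.07.
Real growth = 84314.07/63626.71 − 1 = 0.3251.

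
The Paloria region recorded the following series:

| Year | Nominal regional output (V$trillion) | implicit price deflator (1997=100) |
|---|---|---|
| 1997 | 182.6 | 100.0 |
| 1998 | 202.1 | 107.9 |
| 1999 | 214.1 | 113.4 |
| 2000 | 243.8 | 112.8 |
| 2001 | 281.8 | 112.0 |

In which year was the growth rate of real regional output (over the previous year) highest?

1998: real = 202.1/1.079 = 187.30; growth vs 1997 (182.60) = 2.57%.
1999: real = 214.1/1.134 = 188.80; growth vs 1998 (187.30) = 0.80%.
2000: real = 243.8/1.128 = 216.13; growth vs 1999 (188.80) = 14.48%.
2001: real = 281.8/1.120 = 251.61; growth vs 2000 (216.13) = 16.42%.

2001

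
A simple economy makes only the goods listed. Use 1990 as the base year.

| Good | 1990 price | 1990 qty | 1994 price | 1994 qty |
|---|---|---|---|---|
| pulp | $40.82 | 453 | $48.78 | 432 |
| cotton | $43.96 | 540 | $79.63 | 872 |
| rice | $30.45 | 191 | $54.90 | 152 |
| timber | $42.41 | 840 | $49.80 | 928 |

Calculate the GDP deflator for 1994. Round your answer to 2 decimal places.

Nominal GDP 1994 = 48.78·432 + 79.63·872 + 54.90·152 + 49.80·928 = 145069.52.
Real GDP 1994 (at 1990 prices) = 40.82·432 + 43.96·872 + 30.45·152 + 42.41·928 = 99952.24.
Deflator = Nominal/Real × 100 = 145069.52/99952.24 × 100 = 145.139.

145.14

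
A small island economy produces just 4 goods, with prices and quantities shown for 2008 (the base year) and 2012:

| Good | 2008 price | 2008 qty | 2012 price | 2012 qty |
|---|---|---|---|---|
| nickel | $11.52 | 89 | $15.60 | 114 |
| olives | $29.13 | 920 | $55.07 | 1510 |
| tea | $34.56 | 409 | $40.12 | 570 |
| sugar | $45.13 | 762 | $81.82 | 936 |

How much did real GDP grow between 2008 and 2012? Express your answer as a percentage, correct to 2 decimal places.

Real GDP 2008 = Nominal GDP 2008 = 11.52·89 + 29.13·920 + 34.56·409 + 45.13·762 = 76348.98.
Real GDP 2012 (at 2008 prices) = 11.52·114 + 29.13·1510 + 34.56·570 + 45.13·936 = 107240.46.
Real growth = 107240.46/76348.98 − 1 = 0.4046.

40.46%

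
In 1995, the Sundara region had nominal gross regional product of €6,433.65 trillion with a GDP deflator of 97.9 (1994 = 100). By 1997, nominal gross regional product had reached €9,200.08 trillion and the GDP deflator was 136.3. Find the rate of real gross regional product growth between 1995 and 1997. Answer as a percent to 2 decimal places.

Deflate each year: 1995 → 6433.65/0.979 = 6571.65; 1997 → 9200.08/1.363 = 6749.88.
So real gross regional product changed by 6749.88/6571.65 − 1 = 0.0271, i.e. 2.71%.

2.71%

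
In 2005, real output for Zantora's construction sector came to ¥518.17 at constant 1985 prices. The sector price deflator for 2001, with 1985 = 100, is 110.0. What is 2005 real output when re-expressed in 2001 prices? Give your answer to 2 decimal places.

Real output in 2001 prices = Real output in 1985 prices × (P_2001/P_1985) = 518.17 × 1.100 = 569.99.

¥569.99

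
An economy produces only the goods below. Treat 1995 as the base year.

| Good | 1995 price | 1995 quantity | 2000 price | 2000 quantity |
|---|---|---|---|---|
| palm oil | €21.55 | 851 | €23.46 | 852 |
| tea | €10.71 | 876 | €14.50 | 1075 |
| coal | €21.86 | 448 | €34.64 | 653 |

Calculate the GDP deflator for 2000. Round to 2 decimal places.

Nominal GDP 2000 = 23.46·852 + 14.50·1075 + 34.64·653 = 58195.34.
Real GDP 2000 (at 1995 prices) = 21.55·852 + 10.71·1075 + 21.86·653 = 44148.43.
Deflator = Nominal/Real × 100 = 58195.34/44148.43 × 100 = 131.817.

131.82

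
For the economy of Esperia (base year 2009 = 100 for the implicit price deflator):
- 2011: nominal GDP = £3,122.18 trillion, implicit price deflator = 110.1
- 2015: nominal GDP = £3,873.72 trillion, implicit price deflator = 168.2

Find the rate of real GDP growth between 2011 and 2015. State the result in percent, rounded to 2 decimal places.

Deflate each year: 2011 → 3122.18/1.101 = 2835.77; 2015 → 3873.72/1.682 = 2303.04.
So real GDP changed by 2303.04/2835.77 − 1 = -0.1879, i.e. -18.79%.

-18.79%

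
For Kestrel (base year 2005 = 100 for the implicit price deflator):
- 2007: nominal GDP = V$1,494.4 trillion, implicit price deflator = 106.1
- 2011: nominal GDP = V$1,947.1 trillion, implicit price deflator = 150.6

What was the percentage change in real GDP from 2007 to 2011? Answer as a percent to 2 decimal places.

-8.21%

Real GDP 2007 = 1494.4 / 1.061 = 1408.48.
Real GDP 2011 = 1947.1 / 1.506 = 1292.90.
Real growth = 1292.90 / 1408.48 − 1 = -0.0821.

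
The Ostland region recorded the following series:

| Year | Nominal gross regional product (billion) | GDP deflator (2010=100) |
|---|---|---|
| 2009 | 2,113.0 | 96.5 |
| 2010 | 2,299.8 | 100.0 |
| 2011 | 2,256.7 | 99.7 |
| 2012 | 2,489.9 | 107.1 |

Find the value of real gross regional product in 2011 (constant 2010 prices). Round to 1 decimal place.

Real gross regional product 2011 = 2256.7 / 0.997 = 2263.49.

2,263.5 billion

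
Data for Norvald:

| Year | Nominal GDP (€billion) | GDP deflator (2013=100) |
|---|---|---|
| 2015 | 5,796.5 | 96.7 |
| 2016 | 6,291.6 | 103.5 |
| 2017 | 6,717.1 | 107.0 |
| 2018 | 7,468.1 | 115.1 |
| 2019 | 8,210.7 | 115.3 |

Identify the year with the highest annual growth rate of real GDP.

2019

2016: real = 6291.6/1.035 = 6078.84; growth vs 2015 (5994.31) = 1.41%.
2017: real = 6717.1/1.070 = 6277.66; growth vs 2016 (6078.84) = 3.27%.
2018: real = 7468.1/1.151 = 6488.36; growth vs 2017 (6277.66) = 3.36%.
2019: real = 8210.7/1.153 = 7121.16; growth vs 2018 (6488.36) = 9.75%.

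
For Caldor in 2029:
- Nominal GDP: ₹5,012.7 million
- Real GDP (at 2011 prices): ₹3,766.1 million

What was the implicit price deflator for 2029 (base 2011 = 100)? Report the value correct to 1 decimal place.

implicit price deflator = (Nominal / Real) × 100 = 5012.7 / 3766.1 × 100 = 133.10.

133.1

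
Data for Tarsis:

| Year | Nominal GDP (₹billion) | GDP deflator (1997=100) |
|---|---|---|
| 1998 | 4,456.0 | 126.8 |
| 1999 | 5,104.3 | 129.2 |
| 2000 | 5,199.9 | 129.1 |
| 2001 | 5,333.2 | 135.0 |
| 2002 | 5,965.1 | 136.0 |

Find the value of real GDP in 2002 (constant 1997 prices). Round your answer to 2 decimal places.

Real GDP 2002 = 5965.1 / 1.360 = 4386.10.

₹4,386.10 billion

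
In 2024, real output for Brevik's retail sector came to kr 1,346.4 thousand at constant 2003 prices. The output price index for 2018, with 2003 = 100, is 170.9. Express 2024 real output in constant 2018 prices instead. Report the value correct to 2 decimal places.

kr 2,301.00 thousand

Real output in 2018 prices = Real output in 2003 prices × (P_2018/P_2003) = 1346.4 × 1.709 = 2301.00.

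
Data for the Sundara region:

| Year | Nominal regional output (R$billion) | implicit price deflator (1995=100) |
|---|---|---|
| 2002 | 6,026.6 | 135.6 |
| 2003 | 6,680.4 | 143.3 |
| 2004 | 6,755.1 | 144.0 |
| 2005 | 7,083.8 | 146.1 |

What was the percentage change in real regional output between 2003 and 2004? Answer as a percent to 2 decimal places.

0.63%

Real regional output 2003 = 6680.4/1.433 = 4661.83.
Real regional output 2004 = 6755.1/1.440 = 4691.04.
Change = 4691.04/4661.83 − 1 = 0.0063.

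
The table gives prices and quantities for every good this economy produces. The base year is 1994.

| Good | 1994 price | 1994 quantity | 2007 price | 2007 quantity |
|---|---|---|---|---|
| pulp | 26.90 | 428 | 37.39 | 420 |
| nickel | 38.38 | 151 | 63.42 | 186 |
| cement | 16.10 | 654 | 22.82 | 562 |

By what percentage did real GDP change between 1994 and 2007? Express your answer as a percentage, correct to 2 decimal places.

-1.27%

Real GDP 1994 = Nominal GDP 1994 = 26.90·428 + 38.38·151 + 16.10·654 = 27837.98.
Real GDP 2007 (at 1994 prices) = 26.90·420 + 38.38·186 + 16.10·562 = 27484.88.
Real growth = 27484.88/27837.98 − 1 = -0.0127.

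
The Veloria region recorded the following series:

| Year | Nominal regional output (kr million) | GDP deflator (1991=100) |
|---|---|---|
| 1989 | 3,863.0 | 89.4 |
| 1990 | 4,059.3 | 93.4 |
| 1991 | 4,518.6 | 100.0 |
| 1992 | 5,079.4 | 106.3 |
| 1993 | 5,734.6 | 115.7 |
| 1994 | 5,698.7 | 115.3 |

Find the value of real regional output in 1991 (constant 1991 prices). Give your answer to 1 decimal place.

kr 4,518.6 million

Real regional output 1991 = 4518.6 / 1.000 = 4518.60.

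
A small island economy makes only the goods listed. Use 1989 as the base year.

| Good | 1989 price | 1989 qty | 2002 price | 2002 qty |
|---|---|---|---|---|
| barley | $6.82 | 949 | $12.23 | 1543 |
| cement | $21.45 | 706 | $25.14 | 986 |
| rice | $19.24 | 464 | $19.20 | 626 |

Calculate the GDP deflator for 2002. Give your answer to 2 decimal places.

Nominal GDP 2002 = 12.23·1543 + 25.14·986 + 19.20·626 = 55678.13.
Real GDP 2002 (at 1989 prices) = 6.82·1543 + 21.45·986 + 19.24·626 = 43717.20.
Deflator = Nominal/Real × 100 = 55678.13/43717.20 × 100 = 127.360.

127.36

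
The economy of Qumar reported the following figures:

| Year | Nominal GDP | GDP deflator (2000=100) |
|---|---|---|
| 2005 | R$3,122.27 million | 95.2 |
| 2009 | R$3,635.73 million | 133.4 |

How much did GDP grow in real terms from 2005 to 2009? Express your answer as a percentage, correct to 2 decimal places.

-16.90%

Deflate each year: 2005 → 3122.27/0.952 = 3279.70; 2009 → 3635.73/1.334 = 2725.43.
So real GDP changed by 2725.43/3279.70 − 1 = -0.1690, i.e. -16.90%.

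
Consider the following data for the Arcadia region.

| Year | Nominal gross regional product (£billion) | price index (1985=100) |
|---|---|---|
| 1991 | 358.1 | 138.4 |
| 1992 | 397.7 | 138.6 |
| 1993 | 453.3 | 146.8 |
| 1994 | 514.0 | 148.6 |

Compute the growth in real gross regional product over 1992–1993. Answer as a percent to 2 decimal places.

7.61%

Real gross regional product 1992 = 397.7/1.386 = 286.94.
Real gross regional product 1993 = 453.3/1.468 = 308.79.
Change = 308.79/286.94 − 1 = 0.0761.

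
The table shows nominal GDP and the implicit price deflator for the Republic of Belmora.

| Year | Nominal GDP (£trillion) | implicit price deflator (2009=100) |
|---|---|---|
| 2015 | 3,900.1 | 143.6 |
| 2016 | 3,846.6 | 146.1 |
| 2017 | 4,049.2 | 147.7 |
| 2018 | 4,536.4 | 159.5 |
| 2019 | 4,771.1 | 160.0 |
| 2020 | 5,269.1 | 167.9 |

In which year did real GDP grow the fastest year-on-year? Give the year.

2016: real = 3846.6/1.461 = 2632.85; growth vs 2015 (2715.95) = -3.06%.
2017: real = 4049.2/1.477 = 2741.50; growth vs 2016 (2632.85) = 4.13%.
2018: real = 4536.4/1.595 = 2844.14; growth vs 2017 (2741.50) = 3.74%.
2019: real = 4771.1/1.600 = 2981.94; growth vs 2018 (2844.14) = 4.85%.
2020: real = 5269.1/1.679 = 3138.24; growth vs 2019 (2981.94) = 5.24%.

2020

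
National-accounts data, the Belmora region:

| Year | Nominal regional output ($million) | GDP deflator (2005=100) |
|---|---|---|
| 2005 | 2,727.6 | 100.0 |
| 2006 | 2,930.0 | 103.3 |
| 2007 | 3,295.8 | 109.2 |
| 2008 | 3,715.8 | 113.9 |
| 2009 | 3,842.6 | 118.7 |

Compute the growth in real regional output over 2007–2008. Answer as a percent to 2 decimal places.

8.09%

Real regional output 2007 = 3295.8/1.092 = 3018.13.
Real regional output 2008 = 3715.8/1.139 = 3262.34.
Change = 3262.34/3018.13 − 1 = 0.0809.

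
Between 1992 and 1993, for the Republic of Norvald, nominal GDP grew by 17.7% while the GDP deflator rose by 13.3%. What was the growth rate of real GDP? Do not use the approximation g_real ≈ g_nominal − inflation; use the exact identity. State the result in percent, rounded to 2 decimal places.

(1 + g_nom) = (1 + g_real)(1 + π), so g_real = 1.1770 / 1.1330 − 1 = 0.03883.

3.88%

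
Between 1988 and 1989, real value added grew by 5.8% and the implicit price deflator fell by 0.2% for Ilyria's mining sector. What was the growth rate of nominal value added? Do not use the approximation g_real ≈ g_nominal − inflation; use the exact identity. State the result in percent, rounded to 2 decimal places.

(1 + g_nom) = (1 + g_real)(1 + π) = 1.0580 × 0.9980 = 1.05588.

5.59%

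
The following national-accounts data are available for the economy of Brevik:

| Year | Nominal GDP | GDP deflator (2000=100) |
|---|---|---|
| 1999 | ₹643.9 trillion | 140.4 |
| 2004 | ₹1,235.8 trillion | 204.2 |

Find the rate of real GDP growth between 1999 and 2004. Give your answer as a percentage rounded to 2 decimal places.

31.96%

Real GDP 1999 = 643.9 / 1.404 = 458.62.
Real GDP 2004 = 1235.8 / 2.042 = 605.19.
Real growth = 605.19 / 458.62 − 1 = 0.3196.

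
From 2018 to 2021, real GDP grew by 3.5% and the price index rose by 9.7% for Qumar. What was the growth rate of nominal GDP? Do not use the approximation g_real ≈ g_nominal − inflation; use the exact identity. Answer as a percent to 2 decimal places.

(1 + g_nom) = (1 + g_real)(1 + π) = 1.0350 × 1.0970 = 1.13540.

13.54%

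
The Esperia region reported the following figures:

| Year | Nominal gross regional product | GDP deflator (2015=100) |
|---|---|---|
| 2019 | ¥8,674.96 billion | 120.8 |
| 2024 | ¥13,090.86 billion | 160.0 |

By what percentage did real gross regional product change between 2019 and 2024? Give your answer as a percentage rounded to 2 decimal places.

Real gross regional product 2019 = 8674.96 / 1.208 = 7181.26.
Real gross regional product 2024 = 13090.86 / 1.600 = 8181.79.
Real growth = 8181.79 / 7181.26 − 1 = 0.1393.

13.93%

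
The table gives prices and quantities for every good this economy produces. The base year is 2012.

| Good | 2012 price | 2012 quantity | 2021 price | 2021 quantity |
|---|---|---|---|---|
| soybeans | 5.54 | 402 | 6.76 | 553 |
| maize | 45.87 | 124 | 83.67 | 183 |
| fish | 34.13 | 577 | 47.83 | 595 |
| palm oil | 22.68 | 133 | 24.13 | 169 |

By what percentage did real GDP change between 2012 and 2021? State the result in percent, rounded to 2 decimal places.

16.24%

Real GDP 2012 = Nominal GDP 2012 = 5.54·402 + 45.87·124 + 34.13·577 + 22.68·133 = 30624.41.
Real GDP 2021 (at 2012 prices) = 5.54·553 + 45.87·183 + 34.13·595 + 22.68·169 = 35598.10.
Real growth = 35598.10/30624.41 − 1 = 0.1624.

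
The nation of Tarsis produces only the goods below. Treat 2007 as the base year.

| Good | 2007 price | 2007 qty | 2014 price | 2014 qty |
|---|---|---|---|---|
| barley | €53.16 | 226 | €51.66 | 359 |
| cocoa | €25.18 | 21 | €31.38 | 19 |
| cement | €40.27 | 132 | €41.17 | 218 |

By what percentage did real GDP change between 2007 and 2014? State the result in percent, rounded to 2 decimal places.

Real GDP 2007 = Nominal GDP 2007 = 53.16·226 + 25.18·21 + 40.27·132 = 17858.58.
Real GDP 2014 (at 2007 prices) = 53.16·359 + 25.18·19 + 40.27·218 = 28341.72.
Real growth = 28341.72/17858.58 − 1 = 0.5870.

58.70%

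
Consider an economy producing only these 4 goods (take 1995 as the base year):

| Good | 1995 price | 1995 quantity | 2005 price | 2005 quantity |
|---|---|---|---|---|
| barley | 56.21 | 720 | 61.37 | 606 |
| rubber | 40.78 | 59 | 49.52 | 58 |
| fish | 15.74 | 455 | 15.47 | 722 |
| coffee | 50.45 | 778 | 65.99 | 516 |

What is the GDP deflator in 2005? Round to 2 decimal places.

Nominal GDP 2005 = 61.37·606 + 49.52·58 + 15.47·722 + 65.99·516 = 85282.56.
Real GDP 2005 (at 1995 prices) = 56.21·606 + 40.78·58 + 15.74·722 + 50.45·516 = 73824.98.
Deflator = Nominal/Real × 100 = 85282.56/73824.98 × 100 = 115.520.

115.52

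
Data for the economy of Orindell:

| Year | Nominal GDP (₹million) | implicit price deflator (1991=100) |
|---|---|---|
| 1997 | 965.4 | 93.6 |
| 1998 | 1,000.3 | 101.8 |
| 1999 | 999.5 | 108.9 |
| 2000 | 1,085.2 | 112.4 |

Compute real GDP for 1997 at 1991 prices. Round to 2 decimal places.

Real GDP 1997 = 965.4 / 0.936 = 1031.41.

₹1,031.41 million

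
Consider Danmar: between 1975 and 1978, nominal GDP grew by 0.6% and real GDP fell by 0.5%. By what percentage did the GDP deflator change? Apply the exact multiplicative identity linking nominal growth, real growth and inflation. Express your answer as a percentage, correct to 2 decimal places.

(1 + g_nom) = (1 + g_real)(1 + π), so π = 1.0060 / 0.9950 − 1 = 0.01106.

1.11%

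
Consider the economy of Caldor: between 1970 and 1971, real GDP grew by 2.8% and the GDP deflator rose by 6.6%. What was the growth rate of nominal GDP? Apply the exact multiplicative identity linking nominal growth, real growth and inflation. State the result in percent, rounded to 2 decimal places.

(1 + g_nom) = (1 + g_real)(1 + π) = 1.0280 × 1.0660 = 1.09585.

9.58%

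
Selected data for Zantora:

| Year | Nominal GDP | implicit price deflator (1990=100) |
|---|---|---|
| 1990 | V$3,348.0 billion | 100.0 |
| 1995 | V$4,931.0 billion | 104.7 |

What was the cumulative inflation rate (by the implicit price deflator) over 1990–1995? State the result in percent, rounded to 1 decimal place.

Price-level change = 104.7 / 100.0 − 1 = 0.0470.

4.7%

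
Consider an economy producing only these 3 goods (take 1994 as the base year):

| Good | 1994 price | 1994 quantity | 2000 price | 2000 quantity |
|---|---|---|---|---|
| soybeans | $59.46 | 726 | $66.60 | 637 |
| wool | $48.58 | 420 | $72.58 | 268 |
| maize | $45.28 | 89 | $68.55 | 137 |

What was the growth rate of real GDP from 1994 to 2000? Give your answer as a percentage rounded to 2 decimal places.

-15.54%

Real GDP 1994 = Nominal GDP 1994 = 59.46·726 + 48.58·420 + 45.28·89 = 67601.48.
Real GDP 2000 (at 1994 prices) = 59.46·637 + 48.58·268 + 45.28·137 = 57098.82.
Real growth = 57098.82/67601.48 − 1 = -0.1554.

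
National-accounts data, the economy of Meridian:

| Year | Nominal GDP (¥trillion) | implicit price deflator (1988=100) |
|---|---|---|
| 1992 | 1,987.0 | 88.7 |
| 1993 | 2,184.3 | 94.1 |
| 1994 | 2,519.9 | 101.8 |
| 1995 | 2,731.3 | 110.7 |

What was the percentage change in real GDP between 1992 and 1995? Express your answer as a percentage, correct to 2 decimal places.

10.14%

Real GDP 1992 = 1987.0/0.887 = 2240.14.
Real GDP 1995 = 2731.3/1.107 = 2467.30.
Change = 2467.30/2240.14 − 1 = 0.1014.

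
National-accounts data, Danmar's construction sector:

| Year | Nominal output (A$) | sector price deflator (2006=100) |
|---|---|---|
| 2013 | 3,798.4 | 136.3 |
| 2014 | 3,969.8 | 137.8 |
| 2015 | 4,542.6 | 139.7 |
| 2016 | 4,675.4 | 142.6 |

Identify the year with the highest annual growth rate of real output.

2015

2014: real = 3969.8/1.378 = 2880.84; growth vs 2013 (2786.79) = 3.37%.
2015: real = 4542.6/1.397 = 3251.68; growth vs 2014 (2880.84) = 12.87%.
2016: real = 4675.4/1.426 = 3278.68; growth vs 2015 (3251.68) = 0.83%.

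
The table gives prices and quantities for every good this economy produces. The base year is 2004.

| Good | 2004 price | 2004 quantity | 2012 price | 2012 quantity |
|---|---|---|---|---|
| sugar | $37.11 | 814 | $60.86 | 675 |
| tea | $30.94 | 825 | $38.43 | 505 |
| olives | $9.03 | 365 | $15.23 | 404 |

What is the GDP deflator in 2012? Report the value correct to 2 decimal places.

150.36

Nominal GDP 2012 = 60.86·675 + 38.43·505 + 15.23·404 = 66640.57.
Real GDP 2012 (at 2004 prices) = 37.11·675 + 30.94·505 + 9.03·404 = 44322.07.
Deflator = Nominal/Real × 100 = 66640.57/44322.07 × 100 = 150.355.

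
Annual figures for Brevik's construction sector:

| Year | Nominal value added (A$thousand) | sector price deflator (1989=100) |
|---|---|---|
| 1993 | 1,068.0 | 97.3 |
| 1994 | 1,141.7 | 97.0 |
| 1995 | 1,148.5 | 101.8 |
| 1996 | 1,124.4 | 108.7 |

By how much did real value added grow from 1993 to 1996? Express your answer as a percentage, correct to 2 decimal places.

-5.76%

Real value added 1993 = 1068.0/0.973 = 1097.64.
Real value added 1996 = 1124.4/1.087 = 1034.41.
Change = 1034.41/1097.64 − 1 = -0.0576.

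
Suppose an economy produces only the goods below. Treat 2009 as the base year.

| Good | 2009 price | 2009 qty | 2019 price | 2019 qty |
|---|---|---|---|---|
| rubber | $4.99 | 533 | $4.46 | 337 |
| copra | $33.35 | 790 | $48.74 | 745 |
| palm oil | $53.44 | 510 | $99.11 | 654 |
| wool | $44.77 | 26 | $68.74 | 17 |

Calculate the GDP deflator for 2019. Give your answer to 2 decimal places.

166.78

Nominal GDP 2019 = 4.46·337 + 48.74·745 + 99.11·654 + 68.74·17 = 103800.84.
Real GDP 2019 (at 2009 prices) = 4.99·337 + 33.35·745 + 53.44·654 + 44.77·17 = 62238.23.
Deflator = Nominal/Real × 100 = 103800.84/62238.23 × 100 = 166.780.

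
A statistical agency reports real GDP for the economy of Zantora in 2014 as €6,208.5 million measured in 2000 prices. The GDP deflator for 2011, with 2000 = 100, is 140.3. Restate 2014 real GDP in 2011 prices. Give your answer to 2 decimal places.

€8,710.53 million

Real GDP in 2011 prices = Real GDP in 2000 prices × (P_2011/P_2000) = 6208.5 × 1.403 = 8710.53.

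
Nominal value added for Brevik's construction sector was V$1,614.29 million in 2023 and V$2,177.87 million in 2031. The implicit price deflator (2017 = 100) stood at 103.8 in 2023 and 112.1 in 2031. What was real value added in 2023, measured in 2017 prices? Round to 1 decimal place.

Real value added = Nominal / (implicit price deflator/100) = 1614.29 / 1.038 = 1555.19.

V$1,555.2 million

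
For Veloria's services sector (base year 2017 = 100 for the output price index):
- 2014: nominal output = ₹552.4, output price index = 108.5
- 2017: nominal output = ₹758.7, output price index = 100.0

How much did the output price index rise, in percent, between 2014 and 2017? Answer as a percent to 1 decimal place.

Price-level change = 100.0 / 108.5 − 1 = -0.0783.

-7.8%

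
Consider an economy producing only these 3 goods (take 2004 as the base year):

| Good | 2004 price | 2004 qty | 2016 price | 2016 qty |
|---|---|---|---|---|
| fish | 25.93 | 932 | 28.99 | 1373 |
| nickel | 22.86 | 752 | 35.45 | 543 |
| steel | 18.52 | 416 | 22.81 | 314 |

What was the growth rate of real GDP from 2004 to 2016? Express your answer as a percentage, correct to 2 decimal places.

Real GDP 2004 = Nominal GDP 2004 = 25.93·932 + 22.86·752 + 18.52·416 = 49061.80.
Real GDP 2016 (at 2004 prices) = 25.93·1373 + 22.86·543 + 18.52·314 = 53830.15.
Real growth = 53830.15/49061.80 − 1 = 0.0972.

9.72%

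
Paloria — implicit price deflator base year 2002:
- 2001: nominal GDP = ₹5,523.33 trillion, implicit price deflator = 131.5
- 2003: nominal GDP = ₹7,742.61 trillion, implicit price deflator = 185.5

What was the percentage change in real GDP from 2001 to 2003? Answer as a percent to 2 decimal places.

-0.63%

Deflate each year: 2001 → 5523.33/1.315 = 4200.25; 2003 → 7742.61/1.855 = 4173.91.
So real GDP changed by 4173.91/4200.25 − 1 = -0.0063, i.e. -0.63%.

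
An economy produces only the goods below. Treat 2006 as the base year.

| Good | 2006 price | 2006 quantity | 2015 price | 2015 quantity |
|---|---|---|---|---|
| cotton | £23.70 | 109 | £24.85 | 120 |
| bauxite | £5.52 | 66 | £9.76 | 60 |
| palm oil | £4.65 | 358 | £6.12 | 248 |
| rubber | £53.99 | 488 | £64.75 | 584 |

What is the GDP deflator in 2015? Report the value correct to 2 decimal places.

119.63

Nominal GDP 2015 = 24.85·120 + 9.76·60 + 6.12·248 + 64.75·584 = 42899.36.
Real GDP 2015 (at 2006 prices) = 23.70·120 + 5.52·60 + 4.65·248 + 53.99·584 = 35858.56.
Deflator = Nominal/Real × 100 = 42899.36/35858.56 × 100 = 119.635.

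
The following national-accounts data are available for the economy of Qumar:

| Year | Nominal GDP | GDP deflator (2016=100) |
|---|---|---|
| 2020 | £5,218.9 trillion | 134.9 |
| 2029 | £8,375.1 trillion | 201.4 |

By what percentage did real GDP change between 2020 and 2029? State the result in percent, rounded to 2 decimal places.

7.49%

Deflate each year: 2020 → 5218.9/1.349 = 3868.72; 2029 → 8375.1/2.014 = 4158.44.
So real GDP changed by 4158.44/3868.72 − 1 = 0.0749, i.e. 7.49%.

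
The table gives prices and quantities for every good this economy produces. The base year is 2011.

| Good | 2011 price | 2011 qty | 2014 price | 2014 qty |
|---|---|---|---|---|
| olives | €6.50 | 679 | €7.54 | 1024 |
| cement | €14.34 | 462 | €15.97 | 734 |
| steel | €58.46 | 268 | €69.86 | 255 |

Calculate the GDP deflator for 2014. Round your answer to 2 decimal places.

Nominal GDP 2014 = 7.54·1024 + 15.97·734 + 69.86·255 = 37257.24.
Real GDP 2014 (at 2011 prices) = 6.50·1024 + 14.34·734 + 58.46·255 = 32088.86.
Deflator = Nominal/Real × 100 = 37257.24/32088.86 × 100 = 116.106.

116.11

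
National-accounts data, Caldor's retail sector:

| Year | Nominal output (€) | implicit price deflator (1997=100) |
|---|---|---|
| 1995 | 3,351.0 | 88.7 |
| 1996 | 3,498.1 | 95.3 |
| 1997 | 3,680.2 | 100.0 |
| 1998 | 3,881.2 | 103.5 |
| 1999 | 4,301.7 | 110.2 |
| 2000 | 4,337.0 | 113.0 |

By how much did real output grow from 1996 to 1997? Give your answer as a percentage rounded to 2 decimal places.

Real output 1996 = 3498.1/0.953 = 3670.62.
Real output 1997 = 3680.2/1.000 = 3680.20.
Change = 3680.20/3670.62 − 1 = 0.0026.

0.26%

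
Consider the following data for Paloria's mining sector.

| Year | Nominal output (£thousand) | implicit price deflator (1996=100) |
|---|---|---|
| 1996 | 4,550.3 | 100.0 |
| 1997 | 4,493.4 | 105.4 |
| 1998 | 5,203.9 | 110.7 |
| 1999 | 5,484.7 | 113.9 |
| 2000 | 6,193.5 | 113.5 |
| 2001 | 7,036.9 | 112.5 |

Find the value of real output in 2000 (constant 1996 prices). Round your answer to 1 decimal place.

Real output 2000 = 6193.5 / 1.135 = 5456.83.

£5,456.8 thousand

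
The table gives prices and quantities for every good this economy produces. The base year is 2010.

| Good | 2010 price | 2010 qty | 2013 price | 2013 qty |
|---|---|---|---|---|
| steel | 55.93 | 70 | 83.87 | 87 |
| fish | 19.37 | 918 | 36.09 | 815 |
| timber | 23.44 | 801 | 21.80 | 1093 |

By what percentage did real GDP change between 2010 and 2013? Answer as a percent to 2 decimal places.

Real GDP 2010 = Nominal GDP 2010 = 55.93·70 + 19.37·918 + 23.44·801 = 40472.20.
Real GDP 2013 (at 2010 prices) = 55.93·87 + 19.37·815 + 23.44·1093 = 46272.38.
Real growth = 46272.38/40472.20 − 1 = 0.1433.

14.33%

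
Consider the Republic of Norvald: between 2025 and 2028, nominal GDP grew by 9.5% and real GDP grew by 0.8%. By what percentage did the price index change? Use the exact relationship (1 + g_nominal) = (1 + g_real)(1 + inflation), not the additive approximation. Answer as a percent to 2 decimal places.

(1 + g_nom) = (1 + g_real)(1 + π), so π = 1.0950 / 1.0080 − 1 = 0.08631.

8.63%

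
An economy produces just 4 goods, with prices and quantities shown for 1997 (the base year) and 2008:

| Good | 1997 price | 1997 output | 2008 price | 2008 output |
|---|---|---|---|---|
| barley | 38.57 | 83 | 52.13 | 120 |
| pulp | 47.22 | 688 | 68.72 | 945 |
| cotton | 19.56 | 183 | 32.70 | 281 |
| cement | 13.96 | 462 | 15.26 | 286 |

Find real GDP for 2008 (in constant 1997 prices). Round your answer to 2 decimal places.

58740.22

Real GDP 2008 = Σ (p_1997 × q_2008) = 38.57·120 + 47.22·945 + 19.56·281 + 13.96·286 = 58740.22.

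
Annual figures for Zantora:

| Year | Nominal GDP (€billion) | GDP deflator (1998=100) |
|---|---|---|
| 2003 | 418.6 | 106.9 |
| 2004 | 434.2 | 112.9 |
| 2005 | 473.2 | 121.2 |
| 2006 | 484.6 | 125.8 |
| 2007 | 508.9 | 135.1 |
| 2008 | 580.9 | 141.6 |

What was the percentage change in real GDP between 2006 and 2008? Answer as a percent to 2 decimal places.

6.50%

Real GDP 2006 = 484.6/1.258 = 385.21.
Real GDP 2008 = 580.9/1.416 = 410.24.
Change = 410.24/385.21 − 1 = 0.0650.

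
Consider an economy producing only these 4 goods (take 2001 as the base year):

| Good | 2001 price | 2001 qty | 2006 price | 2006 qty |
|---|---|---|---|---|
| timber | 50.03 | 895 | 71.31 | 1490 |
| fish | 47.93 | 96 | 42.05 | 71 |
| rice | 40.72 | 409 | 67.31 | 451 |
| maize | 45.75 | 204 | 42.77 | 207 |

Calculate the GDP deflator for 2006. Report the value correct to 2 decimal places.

Nominal GDP 2006 = 71.31·1490 + 42.05·71 + 67.31·451 + 42.77·207 = 148447.65.
Real GDP 2006 (at 2001 prices) = 50.03·1490 + 47.93·71 + 40.72·451 + 45.75·207 = 105782.70.
Deflator = Nominal/Real × 100 = 148447.65/105782.70 × 100 = 140.333.

140.33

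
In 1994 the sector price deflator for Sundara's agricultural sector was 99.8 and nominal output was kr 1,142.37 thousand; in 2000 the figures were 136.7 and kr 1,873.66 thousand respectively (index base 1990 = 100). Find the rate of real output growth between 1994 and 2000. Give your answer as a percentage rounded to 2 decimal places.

19.74%

Real output 1994 = 1142.37 / 0.998 = 1144.66.
Real output 2000 = 1873.66 / 1.367 = 1370.64.
Real growth = 1370.64 / 1144.66 − 1 = 0.1974.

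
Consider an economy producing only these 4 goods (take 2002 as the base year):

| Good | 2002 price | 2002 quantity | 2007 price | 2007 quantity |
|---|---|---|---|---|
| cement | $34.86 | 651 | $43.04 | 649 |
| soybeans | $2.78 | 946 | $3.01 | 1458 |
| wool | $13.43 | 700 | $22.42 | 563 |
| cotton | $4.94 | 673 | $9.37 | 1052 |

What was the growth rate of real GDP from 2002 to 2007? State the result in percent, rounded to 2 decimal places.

Real GDP 2002 = Nominal GDP 2002 = 34.86·651 + 2.78·946 + 13.43·700 + 4.94·673 = 38049.36.
Real GDP 2007 (at 2002 prices) = 34.86·649 + 2.78·1458 + 13.43·563 + 4.94·1052 = 39435.35.
Real growth = 39435.35/38049.36 − 1 = 0.0364.

3.64%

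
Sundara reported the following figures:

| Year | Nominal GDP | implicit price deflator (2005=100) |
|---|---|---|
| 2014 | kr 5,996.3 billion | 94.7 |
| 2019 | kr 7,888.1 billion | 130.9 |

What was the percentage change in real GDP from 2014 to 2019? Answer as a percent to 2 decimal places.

-4.83%

Real GDP 2014 = 5996.3 / 0.947 = 6331.89.
Real GDP 2019 = 7888.1 / 1.309 = 6026.05.
Real growth = 6026.05 / 6331.89 − 1 = -0.0483.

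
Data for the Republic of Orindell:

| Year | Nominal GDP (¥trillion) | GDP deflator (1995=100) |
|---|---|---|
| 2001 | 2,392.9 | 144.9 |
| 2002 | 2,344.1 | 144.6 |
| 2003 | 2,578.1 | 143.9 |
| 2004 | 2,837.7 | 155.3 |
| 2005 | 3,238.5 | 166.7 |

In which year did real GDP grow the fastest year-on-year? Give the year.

2003

2002: real = 2344.1/1.446 = 1621.09; growth vs 2001 (1651.41) = -1.84%.
2003: real = 2578.1/1.439 = 1791.59; growth vs 2002 (1621.09) = 10.52%.
2004: real = 2837.7/1.553 = 1827.24; growth vs 2003 (1791.59) = 1.99%.
2005: real = 3238.5/1.667 = 1942.71; growth vs 2004 (1827.24) = 6.32%.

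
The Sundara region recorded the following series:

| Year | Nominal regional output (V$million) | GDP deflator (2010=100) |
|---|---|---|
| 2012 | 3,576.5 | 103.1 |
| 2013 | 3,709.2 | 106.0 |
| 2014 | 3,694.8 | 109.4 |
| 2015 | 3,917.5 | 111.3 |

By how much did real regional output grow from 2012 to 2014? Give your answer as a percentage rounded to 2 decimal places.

-2.64%

Real regional output 2012 = 3576.5/1.031 = 3468.96.
Real regional output 2014 = 3694.8/1.094 = 3377.33.
Change = 3377.33/3468.96 − 1 = -0.0264.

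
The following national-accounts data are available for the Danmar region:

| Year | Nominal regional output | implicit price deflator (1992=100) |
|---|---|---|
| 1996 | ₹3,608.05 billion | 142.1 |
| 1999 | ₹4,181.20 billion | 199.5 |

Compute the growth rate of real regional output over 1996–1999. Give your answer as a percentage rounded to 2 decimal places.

-17.46%

Real regional output 1996 = 3608.05 / 1.421 = 2539.09.
Real regional output 1999 = 4181.20 / 1.995 = 2095.84.
Real growth = 2095.84 / 2539.09 − 1 = -0.1746.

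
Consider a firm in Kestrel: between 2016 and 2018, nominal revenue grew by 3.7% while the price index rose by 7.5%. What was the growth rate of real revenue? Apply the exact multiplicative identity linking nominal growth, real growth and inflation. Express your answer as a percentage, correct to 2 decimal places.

(1 + g_nom) = (1 + g_real)(1 + π), so g_real = 1.0370 / 1.0750 − 1 = -0.03535.

-3.53%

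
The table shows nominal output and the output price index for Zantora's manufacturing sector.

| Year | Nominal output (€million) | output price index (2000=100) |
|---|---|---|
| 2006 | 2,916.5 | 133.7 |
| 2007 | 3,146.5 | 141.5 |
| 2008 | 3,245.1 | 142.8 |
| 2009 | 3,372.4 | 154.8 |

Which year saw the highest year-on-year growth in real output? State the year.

2008

2007: real = 3146.5/1.415 = 2223.67; growth vs 2006 (2181.38) = 1.94%.
2008: real = 3245.1/1.428 = 2272.48; growth vs 2007 (2223.67) = 2.20%.
2009: real = 3372.4/1.548 = 2178.55; growth vs 2008 (2272.48) = -4.13%.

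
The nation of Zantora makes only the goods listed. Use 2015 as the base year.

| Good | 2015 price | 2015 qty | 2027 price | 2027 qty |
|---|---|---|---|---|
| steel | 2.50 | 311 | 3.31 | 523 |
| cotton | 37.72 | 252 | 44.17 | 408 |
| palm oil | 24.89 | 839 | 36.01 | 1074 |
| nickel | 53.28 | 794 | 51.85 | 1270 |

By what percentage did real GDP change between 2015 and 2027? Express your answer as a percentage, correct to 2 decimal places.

51.21%

Real GDP 2015 = Nominal GDP 2015 = 2.50·311 + 37.72·252 + 24.89·839 + 53.28·794 = 73469.97.
Real GDP 2027 (at 2015 prices) = 2.50·523 + 37.72·408 + 24.89·1074 + 53.28·1270 = 111094.72.
Real growth = 111094.72/73469.97 − 1 = 0.5121.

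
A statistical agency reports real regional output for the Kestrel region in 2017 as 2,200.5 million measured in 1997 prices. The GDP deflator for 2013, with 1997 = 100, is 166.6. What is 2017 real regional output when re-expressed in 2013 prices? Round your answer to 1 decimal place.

Real regional output in 2013 prices = Real regional output in 1997 prices × (P_2013/P_1997) = 2200.5 × 1.666 = 3666.03.

3,666.0 million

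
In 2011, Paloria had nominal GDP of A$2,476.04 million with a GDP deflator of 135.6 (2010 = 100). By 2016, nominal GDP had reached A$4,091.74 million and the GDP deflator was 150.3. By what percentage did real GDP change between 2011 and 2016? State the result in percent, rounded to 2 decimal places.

Deflate each year: 2011 → 2476.04/1.356 = 1825.99; 2016 → 4091.74/1.503 = 2722.38.
So real GDP changed by 2722.38/1825.99 − 1 = 0.4909, i.e. 49.09%.

49.09%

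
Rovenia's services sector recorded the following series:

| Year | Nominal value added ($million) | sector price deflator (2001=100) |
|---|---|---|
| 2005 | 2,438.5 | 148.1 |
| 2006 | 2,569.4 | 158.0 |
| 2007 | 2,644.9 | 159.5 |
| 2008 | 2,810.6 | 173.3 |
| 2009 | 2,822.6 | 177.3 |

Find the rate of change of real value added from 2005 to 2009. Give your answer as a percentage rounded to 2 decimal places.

-3.31%

Real value added 2005 = 2438.5/1.481 = 1646.52.
Real value added 2009 = 2822.6/1.773 = 1591.99.
Change = 1591.99/1646.52 − 1 = -0.0331.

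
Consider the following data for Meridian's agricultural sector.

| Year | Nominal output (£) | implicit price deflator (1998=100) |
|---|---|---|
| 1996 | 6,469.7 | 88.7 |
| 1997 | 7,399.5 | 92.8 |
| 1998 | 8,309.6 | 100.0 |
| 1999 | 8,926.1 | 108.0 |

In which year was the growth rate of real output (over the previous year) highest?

1997

1997: real = 7399.5/0.928 = 7973.60; growth vs 1996 (7293.91) = 9.32%.
1998: real = 8309.6/1.000 = 8309.60; growth vs 1997 (7973.60) = 4.21%.
1999: real = 8926.1/1.080 = 8264.91; growth vs 1998 (8309.60) = -0.54%.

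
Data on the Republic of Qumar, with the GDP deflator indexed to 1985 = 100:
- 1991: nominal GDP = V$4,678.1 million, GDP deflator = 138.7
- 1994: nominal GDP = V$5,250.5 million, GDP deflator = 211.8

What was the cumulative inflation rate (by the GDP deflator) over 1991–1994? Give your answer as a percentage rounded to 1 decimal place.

52.7%

Price-level change = 211.8 / 138.7 − 1 = 0.5270.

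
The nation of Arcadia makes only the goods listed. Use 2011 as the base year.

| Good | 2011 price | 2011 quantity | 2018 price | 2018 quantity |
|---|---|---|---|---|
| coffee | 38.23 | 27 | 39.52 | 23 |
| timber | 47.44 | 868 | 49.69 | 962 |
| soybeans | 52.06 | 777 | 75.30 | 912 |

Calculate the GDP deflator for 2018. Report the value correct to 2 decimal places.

Nominal GDP 2018 = 39.52·23 + 49.69·962 + 75.30·912 = 117384.34.
Real GDP 2018 (at 2011 prices) = 38.23·23 + 47.44·962 + 52.06·912 = 93995.29.
Deflator = Nominal/Real × 100 = 117384.34/93995.29 × 100 = 124.883.

124.88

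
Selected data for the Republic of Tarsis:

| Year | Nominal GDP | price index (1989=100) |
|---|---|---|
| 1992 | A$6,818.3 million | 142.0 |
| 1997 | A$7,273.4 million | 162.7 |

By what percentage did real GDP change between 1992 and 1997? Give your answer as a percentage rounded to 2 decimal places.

-6.90%

Deflate each year: 1992 → 6818.3/1.420 = 4801.62; 1997 → 7273.4/1.627 = 4470.44.
So real GDP changed by 4470.44/4801.62 − 1 = -0.0690, i.e. -6.90%.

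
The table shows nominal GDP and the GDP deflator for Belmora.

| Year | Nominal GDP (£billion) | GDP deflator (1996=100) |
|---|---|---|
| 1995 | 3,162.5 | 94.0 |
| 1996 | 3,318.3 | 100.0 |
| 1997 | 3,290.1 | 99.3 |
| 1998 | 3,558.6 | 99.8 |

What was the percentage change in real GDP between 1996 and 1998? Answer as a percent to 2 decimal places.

7.46%

Real GDP 1996 = 3318.3/1.000 = 3318.30.
Real GDP 1998 = 3558.6/0.998 = 3565.73.
Change = 3565.73/3318.30 − 1 = 0.0746.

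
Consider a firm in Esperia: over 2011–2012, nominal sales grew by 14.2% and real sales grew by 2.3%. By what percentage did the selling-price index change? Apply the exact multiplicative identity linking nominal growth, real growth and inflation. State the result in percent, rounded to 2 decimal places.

11.63%

(1 + g_nom) = (1 + g_real)(1 + π), so π = 1.1420 / 1.0230 − 1 = 0.11632.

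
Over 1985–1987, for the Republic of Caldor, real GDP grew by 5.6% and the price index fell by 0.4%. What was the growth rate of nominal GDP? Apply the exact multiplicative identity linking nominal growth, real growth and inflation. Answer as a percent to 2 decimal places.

5.18%

(1 + g_nom) = (1 + g_real)(1 + π) = 1.0560 × 0.9960 = 1.05178.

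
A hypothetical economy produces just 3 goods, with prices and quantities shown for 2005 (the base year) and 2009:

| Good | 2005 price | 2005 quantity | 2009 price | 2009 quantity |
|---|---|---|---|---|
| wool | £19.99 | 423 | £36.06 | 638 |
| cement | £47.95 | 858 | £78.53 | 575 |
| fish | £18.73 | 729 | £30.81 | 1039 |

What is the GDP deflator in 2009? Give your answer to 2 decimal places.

Nominal GDP 2009 = 36.06·638 + 78.53·575 + 30.81·1039 = 100172.62.
Real GDP 2009 (at 2005 prices) = 19.99·638 + 47.95·575 + 18.73·1039 = 59785.34.
Deflator = Nominal/Real × 100 = 100172.62/59785.34 × 100 = 167.554.

167.55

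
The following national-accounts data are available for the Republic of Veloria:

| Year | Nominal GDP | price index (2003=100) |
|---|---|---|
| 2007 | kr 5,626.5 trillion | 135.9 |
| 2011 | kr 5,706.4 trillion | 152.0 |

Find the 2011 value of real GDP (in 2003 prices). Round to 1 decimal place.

kr 3,754.2 trillion

Real GDP = Nominal / (price index/100) = 5706.4 / 1.520 = 3754.21.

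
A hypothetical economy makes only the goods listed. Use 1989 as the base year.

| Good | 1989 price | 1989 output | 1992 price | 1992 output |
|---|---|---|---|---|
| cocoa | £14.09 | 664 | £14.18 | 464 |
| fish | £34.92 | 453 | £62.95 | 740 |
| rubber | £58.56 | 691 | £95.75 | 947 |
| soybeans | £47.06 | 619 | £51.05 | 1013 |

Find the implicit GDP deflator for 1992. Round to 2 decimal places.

Nominal GDP 1992 = 14.18·464 + 62.95·740 + 95.75·947 + 51.05·1013 = 195551.42.
Real GDP 1992 (at 1989 prices) = 14.09·464 + 34.92·740 + 58.56·947 + 47.06·1013 = 135506.66.
Deflator = Nominal/Real × 100 = 195551.42/135506.66 × 100 = 144.311.

144.31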